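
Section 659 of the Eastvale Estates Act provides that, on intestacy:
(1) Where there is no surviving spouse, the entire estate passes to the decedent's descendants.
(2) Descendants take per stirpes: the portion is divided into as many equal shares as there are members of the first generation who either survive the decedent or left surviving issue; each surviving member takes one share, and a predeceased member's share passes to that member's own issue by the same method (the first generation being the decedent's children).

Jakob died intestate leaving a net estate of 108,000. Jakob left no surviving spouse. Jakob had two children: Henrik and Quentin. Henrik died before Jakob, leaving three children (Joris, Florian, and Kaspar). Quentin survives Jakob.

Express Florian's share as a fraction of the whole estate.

Florian receives 1/6 of the estate.

The entire 108,000 passes to the descendants.
That amount (108,000) is divided into 2 shares of 54,000: Quentin takes 54,000; Henrik's 54,000 share passes to Henrik's issue.
Henrik's share (54,000) is divided into 3 shares of 18,000: Joris, Florian, and Kaspar each take 18,000.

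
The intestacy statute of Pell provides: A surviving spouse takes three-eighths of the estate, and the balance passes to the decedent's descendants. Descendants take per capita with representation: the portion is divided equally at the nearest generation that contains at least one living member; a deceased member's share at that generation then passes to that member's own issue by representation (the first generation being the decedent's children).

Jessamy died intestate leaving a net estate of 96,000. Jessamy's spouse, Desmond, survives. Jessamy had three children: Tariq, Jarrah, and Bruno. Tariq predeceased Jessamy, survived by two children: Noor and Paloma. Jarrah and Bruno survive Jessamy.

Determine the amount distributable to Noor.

Noor receives 10,000.

Desmond takes three-eighths of 96,000 = 36,000. The remaining 60,000 passes to the descendants.
The descendants' portion (60,000) is divided into 3 shares of 20,000: Jarrah and Bruno each take 20,000; Tariq's 20,000 share passes to Tariq's issue.
Tariq's share (20,000) is divided into 2 shares of 10,000: Noor and Paloma each take 10,000.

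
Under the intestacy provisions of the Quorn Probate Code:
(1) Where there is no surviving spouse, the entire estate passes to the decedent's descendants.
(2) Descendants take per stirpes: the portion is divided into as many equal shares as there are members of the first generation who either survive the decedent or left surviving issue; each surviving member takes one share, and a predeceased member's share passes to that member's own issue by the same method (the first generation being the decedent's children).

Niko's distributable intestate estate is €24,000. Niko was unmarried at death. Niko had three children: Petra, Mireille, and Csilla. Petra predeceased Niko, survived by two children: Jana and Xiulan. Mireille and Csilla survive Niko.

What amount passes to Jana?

Jana receives €4,000.

The entire €24,000 passes to the descendants.
That amount (€24,000) is divided into 3 shares of €8,000: Mireille and Csilla each take €8,000; Petra's €8,000 share passes to Petra's issue.
Petra's share (€8,000) is divided into 2 shares of €4,000: Jana and Xiulan each take €4,000.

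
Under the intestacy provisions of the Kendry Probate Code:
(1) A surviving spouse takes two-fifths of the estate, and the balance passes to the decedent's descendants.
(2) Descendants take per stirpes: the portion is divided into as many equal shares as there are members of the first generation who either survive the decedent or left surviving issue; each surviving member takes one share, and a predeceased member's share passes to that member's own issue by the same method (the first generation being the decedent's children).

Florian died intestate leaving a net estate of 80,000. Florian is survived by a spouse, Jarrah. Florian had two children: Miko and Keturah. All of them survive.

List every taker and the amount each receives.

Jarrah takes two-fifths of 80,000 = 32,000. The remaining 48,000 passes to the descendants.
The descendants' portion (48,000) is divided into 2 shares of 24,000: Miko and Keturah each take 24,000.

Jarrah: 32,000; Miko: 24,000; Keturah: 24,000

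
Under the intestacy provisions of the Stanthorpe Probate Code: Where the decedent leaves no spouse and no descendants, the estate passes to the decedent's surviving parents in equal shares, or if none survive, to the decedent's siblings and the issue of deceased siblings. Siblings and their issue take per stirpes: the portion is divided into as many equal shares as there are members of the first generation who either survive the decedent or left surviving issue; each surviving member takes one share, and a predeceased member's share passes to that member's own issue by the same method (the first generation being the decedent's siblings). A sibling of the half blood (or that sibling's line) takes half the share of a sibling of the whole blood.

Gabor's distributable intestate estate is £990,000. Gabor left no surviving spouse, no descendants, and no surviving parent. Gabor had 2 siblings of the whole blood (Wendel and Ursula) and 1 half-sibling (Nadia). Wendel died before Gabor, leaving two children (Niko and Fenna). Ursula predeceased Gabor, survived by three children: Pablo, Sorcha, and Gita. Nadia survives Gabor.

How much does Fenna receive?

The entire £990,000 passes to the siblings and their issue.
Counting each half-blood sibling's line as half a unit, there are 5/2 units in £990,000, so one unit is £396,000. Whole-blood lines (Wendel and Ursula) take £396,000 each; half-blood lines (Nadia) take £198,000 each.
Wendel's share (£396,000) is divided into 2 shares of £198,000: Niko and Fenna each take £198,000.
Ursula's share (£396,000) is divided into 3 shares of £132,000: Pablo, Sorcha, and Gita each take £132,000.

Fenna receives £198,000.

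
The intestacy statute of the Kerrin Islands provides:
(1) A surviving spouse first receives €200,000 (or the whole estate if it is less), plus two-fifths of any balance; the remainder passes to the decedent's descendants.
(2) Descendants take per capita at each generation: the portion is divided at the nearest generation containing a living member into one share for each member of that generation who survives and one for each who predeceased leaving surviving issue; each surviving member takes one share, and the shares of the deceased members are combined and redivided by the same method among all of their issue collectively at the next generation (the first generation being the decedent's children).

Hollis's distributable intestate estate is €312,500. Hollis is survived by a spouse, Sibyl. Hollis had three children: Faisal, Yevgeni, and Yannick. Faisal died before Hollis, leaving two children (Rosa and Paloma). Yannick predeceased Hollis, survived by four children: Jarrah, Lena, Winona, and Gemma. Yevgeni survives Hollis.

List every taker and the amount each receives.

Sibyl first takes €200,000, leaving a balance of €112,500. Sibyl then takes two-fifths of the balance (€45,000), for a total of €245,000. The remaining €67,500 passes to the descendants.
The descendants' portion (€67,500) is divided at the children's generation into 3 shares of €22,500. Yevgeni takes €22,500. The 2 shares of the deceased (Faisal and Yannick) are combined into a pool of €45,000.
That pool (€45,000) is divided at the grandchildren's generation equally among Rosa, Paloma, Jarrah, Lena, Winona, and Gemma: €7,500 each.

Sibyl: €245,000; Rosa: €7,500; Paloma: €7,500; Yevgeni: €22,500; Jarrah: €7,500; Lena: €7,500; Winona: €7,500; Gemma: €7,500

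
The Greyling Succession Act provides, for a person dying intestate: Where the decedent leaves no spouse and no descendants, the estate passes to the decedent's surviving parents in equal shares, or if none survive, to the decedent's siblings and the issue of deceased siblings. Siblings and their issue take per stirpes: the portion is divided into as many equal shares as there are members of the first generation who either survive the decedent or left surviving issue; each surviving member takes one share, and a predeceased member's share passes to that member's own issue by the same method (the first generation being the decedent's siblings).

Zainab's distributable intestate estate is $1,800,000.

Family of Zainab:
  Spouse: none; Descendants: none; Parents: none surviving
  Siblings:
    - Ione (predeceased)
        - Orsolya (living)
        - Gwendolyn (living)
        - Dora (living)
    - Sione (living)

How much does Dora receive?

The entire $1,800,000 passes to the siblings and their issue.
That amount ($1,800,000) is divided into 2 shares of $900,000: Sione takes $900,000; Ione's $900,000 share passes to Ione's issue.
Ione's share ($900,000) is divided into 3 shares of $300,000: Orsolya, Gwendolyn, and Dora each take $300,000.

Dora receives $300,000.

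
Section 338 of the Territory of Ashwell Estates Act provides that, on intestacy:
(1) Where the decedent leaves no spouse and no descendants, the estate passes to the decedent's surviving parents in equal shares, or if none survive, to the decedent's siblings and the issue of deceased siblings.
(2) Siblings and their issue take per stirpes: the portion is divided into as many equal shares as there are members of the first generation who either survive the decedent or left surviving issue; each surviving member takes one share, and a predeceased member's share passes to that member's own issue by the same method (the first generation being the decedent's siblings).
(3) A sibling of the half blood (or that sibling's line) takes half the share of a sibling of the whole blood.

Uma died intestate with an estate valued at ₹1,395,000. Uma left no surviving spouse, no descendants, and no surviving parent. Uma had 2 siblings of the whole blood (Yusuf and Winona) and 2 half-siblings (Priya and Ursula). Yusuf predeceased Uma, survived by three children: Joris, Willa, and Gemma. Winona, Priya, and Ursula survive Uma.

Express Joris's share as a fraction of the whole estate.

The entire ₹1,395,000 passes to the siblings and their issue.
Counting each half-blood sibling's line as half a unit, there are 3 units in ₹1,395,000, so one unit is ₹465,000. Whole-blood lines (Yusuf and Winona) take ₹465,000 each; half-blood lines (Priya and Ursula) take ₹232,500 each.
Yusuf's share (₹465,000) is divided into 3 shares of ₹155,000: Joris, Willa, and Gemma each take ₹155,000.

Joris receives 1/9 of the estate.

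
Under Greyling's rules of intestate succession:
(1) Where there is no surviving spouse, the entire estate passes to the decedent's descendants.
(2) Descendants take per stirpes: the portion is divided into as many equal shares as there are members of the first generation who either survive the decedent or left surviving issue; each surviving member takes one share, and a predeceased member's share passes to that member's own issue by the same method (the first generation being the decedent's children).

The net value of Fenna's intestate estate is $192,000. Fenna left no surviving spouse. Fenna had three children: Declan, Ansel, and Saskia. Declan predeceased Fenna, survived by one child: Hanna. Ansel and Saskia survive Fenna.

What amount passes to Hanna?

Hanna receives $64,000.

The entire $192,000 passes to the descendants.
That amount ($192,000) is divided into 3 shares of $64,000: Ansel and Saskia each take $64,000; Declan's $64,000 share passes to Declan's issue.
Declan's share ($64,000) passes entirely to Hanna.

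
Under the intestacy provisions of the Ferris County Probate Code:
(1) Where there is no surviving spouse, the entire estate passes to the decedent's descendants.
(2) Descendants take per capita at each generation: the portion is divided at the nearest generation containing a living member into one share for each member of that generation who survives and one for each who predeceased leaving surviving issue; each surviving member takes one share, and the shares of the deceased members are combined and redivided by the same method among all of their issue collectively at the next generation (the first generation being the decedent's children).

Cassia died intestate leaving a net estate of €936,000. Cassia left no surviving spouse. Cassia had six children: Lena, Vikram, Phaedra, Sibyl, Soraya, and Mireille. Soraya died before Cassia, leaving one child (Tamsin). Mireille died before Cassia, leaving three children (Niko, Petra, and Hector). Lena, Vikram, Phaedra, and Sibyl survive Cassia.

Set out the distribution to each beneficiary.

The entire €936,000 passes to the descendants.
That amount (€936,000) is divided at the children's generation into 6 shares of €156,000. Lena, Vikram, Phaedra, and Sibyl each take €156,000. The 2 shares of the deceased (Soraya and Mireille) are combined into a pool of €312,000.
That pool (€312,000) is divided at the grandchildren's generation equally among Tamsin, Niko, Petra, and Hector: €78,000 each.

Lena: €156,000; Vikram: €156,000; Phaedra: €156,000; Sibyl: €156,000; Tamsin: €78,000; Niko: €78,000; Petra: €78,000; Hector: €78,000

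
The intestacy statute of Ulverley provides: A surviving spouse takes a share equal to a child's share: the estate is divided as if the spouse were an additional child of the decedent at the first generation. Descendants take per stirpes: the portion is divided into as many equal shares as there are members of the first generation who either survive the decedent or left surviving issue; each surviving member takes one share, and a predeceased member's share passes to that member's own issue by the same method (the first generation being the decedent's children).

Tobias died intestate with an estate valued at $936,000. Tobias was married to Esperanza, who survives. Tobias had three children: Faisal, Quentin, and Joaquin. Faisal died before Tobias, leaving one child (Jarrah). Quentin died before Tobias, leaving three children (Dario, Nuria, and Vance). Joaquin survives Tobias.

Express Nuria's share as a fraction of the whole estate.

Nuria receives 1/12 of the estate.

The spouse counts as an additional share at the children's level, so there are 4 primary shares of $234,000. Esperanza takes one such share ($234,000).
The children's combined portion ($702,000) is divided into 3 shares of $234,000: Joaquin takes $234,000; Faisal's $234,000 share passes to Faisal's issue; Quentin's $234,000 share passes to Quentin's issue.
Faisal's share ($234,000) passes entirely to Jarrah.
Quentin's share ($234,000) is divided into 3 shares of $78,000: Dario, Nuria, and Vance each take $78,000.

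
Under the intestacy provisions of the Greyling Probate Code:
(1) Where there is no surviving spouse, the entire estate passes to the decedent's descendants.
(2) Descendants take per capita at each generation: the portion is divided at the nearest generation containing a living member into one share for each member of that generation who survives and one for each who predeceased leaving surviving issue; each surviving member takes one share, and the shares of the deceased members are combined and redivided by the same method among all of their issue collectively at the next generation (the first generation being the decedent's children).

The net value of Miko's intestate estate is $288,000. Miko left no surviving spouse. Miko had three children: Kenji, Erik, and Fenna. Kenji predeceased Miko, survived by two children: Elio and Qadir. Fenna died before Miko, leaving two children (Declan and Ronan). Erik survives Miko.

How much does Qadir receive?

The entire $288,000 passes to the descendants.
That amount ($288,000) is divided at the children's generation into 3 shares of $96,000. Erik takes $96,000. The 2 shares of the deceased (Kenji and Fenna) are combined into a pool of $192,000.
That pool ($192,000) is divided at the grandchildren's generation equally among Elio, Qadir, Declan, and Ronan: $48,000 each.

Qadir receives $48,000.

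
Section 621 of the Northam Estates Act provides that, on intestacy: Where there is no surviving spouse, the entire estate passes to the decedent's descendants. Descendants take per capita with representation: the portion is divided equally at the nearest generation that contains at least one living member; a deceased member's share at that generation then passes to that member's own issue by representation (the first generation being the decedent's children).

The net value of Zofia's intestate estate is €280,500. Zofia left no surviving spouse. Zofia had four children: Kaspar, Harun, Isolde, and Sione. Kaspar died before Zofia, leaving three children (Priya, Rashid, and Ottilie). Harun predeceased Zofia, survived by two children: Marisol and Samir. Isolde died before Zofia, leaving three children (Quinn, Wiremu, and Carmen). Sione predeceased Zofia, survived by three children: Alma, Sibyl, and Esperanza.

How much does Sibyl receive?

The entire €280,500 passes to the descendants.
No child survives, so the initial division is made at the grandchildren's generation.
That amount (€280,500) is divided into 11 shares of €25,500: Priya, Rashid, Ottilie, Marisol, Samir, Quinn, Wiremu, Carmen, Alma, Sibyl, and Esperanza each take €25,500.

Sibyl receives €25,500.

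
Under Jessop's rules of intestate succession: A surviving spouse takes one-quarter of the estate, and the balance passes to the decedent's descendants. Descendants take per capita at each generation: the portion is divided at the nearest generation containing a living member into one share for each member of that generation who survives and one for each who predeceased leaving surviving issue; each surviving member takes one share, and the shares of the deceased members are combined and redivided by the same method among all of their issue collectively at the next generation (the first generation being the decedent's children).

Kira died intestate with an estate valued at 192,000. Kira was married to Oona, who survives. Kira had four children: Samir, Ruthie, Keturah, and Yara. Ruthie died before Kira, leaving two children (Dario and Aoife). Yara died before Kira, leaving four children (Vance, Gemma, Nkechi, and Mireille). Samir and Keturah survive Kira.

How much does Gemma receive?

Oona takes one-quarter of 192,000 = 48,000. The remaining 144,000 passes to the descendants.
The descendants' portion (144,000) is divided at the children's generation into 4 shares of 36,000. Samir and Keturah each take 36,000. The 2 shares of the deceased (Ruthie and Yara) are combined into a pool of 72,000.
That pool (72,000) is divided at the grandchildren's generation equally among Dario, Aoife, Vance, Gemma, Nkechi, and Mireille: 12,000 each.

Gemma receives 12,000.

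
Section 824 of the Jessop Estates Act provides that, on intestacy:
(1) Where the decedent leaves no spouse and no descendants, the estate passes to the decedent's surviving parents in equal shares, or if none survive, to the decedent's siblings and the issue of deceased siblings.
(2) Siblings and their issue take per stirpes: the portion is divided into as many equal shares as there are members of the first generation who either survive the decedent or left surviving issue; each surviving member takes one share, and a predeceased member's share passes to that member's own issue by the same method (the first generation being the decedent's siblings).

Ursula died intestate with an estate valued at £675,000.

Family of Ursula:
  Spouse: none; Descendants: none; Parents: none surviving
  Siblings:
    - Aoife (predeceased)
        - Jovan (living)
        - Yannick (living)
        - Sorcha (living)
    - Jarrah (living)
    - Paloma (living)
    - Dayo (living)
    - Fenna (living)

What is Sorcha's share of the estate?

The entire £675,000 passes to the siblings and their issue.
That amount (£675,000) is divided into 5 shares of £135,000: Jarrah, Paloma, Dayo, and Fenna each take £135,000; Aoife's £135,000 share passes to Aoife's issue.
Aoife's share (£135,000) is divided into 3 shares of £45,000: Jovan, Yannick, and Sorcha each take £45,000.

Sorcha receives £45,000.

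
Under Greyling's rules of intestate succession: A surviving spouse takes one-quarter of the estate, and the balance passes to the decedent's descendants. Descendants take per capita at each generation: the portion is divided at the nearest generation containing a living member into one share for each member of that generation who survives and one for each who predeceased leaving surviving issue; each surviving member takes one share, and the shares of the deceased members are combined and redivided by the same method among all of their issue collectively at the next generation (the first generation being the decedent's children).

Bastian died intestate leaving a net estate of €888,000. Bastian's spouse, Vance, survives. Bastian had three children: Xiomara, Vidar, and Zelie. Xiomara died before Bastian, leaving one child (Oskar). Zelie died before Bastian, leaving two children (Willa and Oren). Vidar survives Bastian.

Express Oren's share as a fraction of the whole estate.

Vance takes one-quarter of €888,000 = €222,000. The remaining €666,000 passes to the descendants.
The descendants' portion (€666,000) is divided at the children's generation into 3 shares of €222,000. Vidar takes €222,000. The 2 shares of the deceased (Xiomara and Zelie) are combined into a pool of €444,000.
That pool (€444,000) is divided at the grandchildren's generation equally among Oskar, Willa, and Oren: €148,000 each.

Oren receives 1/6 of the estate.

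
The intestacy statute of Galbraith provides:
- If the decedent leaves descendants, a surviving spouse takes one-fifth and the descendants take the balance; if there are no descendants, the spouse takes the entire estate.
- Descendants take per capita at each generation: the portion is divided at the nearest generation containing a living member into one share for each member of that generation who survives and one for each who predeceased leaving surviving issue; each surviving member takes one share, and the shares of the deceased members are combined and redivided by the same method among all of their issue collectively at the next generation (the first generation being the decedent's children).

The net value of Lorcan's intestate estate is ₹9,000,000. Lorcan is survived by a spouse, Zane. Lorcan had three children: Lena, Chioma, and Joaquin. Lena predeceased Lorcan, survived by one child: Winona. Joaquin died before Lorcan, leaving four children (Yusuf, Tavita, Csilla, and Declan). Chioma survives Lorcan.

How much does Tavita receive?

Zane takes one-fifth of ₹9,000,000 = ₹1,800,000. The remaining ₹7,200,000 passes to the descendants.
The descendants' portion (₹7,200,000) is divided at the children's generation into 3 shares of ₹2,400,000. Chioma takes ₹2,400,000. The 2 shares of the deceased (Lena and Joaquin) are combined into a pool of ₹4,800,000.
That pool (₹4,800,000) is divided at the grandchildren's generation equally among Winona, Yusuf, Tavita, Csilla, and Declan: ₹960,000 each.

Tavita receives ₹960,000.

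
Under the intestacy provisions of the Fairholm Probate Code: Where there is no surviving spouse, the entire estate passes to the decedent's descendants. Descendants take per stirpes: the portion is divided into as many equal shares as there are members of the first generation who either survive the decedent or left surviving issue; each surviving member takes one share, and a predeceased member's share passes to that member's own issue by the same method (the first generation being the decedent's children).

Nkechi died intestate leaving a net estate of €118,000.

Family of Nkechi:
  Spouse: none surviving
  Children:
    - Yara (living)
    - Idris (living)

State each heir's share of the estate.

The entire €118,000 passes to the descendants.
That amount (€118,000) is divided into 2 shares of €59,000: Yara and Idris each take €59,000.

Yara: €59,000; Idris: €59,000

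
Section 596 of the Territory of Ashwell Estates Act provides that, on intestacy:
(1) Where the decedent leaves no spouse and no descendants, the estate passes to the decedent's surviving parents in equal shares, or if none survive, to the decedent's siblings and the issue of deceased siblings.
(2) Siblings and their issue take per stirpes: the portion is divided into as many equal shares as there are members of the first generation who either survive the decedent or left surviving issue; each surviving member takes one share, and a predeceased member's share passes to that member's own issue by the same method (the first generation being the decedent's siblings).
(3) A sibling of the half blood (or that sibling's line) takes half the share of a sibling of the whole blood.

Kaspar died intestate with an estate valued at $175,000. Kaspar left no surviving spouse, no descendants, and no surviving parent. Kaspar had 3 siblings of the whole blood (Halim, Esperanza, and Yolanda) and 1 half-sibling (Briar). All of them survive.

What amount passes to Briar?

Briar receives $25,000.

The entire $175,000 passes to the siblings and their issue.
Counting each half-blood sibling's line as half a unit, there are 7/2 units in $175,000, so one unit is $50,000. Whole-blood lines (Halim, Esperanza, and Yolanda) take $50,000 each; half-blood lines (Briar) take $25,000 each.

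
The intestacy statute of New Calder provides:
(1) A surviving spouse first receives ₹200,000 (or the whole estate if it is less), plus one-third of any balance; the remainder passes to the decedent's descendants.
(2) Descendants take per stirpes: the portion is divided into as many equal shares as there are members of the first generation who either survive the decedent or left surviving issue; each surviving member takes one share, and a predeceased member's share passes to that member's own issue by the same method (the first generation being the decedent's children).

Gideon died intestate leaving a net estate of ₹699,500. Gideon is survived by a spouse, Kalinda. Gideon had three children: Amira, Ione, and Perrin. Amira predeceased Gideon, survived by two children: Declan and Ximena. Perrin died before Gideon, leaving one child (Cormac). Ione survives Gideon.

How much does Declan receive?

Declan receives ₹55,500.

Kalinda first takes ₹200,000, leaving a balance of ₹499,500. Kalinda then takes one-third of the balance (₹166,500), for a total of ₹366,500. The remaining ₹333,000 passes to the descendants.
The descendants' portion (₹333,000) is divided into 3 shares of ₹111,000: Ione takes ₹111,000; Amira's ₹111,000 share passes to Amira's issue; Perrin's ₹111,000 share passes to Perrin's issue.
Amira's share (₹111,000) is divided into 2 shares of ₹55,500: Declan and Ximena each take ₹55,500.
Perrin's share (₹111,000) passes entirely to Cormac.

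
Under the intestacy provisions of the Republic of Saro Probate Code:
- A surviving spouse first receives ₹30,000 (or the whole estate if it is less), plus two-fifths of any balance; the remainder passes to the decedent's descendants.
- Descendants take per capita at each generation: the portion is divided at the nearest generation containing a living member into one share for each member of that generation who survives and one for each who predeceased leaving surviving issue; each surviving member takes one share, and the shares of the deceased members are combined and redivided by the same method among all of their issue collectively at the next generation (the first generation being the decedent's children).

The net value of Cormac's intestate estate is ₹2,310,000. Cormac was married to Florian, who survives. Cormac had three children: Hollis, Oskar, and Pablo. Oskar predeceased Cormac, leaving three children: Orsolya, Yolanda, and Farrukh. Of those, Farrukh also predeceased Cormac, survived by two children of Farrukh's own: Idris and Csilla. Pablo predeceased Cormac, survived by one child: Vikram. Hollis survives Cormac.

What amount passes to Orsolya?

Orsolya receives ₹228,000.

Florian first takes ₹30,000, leaving a balance of ₹2,280,000. Florian then takes two-fifths of the balance (₹912,000), for a total of ₹942,000. The remaining ₹1,368,000 passes to the descendants.
The descendants' portion (₹1,368,000) is divided at the children's generation into 3 shares of ₹456,000. Hollis takes ₹456,000. The 2 shares of the deceased (Oskar and Pablo) are combined into a pool of ₹912,000.
That pool (₹912,000) is divided at the grandchildren's generation into 4 shares of ₹228,000. Orsolya, Yolanda, and Vikram each take ₹228,000. The remaining share for the deceased Farrukh (₹228,000) is carried to the next generation.
That pool (₹228,000) is divided at the great-grandchildren's generation equally among Idris and Csilla: ₹114,000 each.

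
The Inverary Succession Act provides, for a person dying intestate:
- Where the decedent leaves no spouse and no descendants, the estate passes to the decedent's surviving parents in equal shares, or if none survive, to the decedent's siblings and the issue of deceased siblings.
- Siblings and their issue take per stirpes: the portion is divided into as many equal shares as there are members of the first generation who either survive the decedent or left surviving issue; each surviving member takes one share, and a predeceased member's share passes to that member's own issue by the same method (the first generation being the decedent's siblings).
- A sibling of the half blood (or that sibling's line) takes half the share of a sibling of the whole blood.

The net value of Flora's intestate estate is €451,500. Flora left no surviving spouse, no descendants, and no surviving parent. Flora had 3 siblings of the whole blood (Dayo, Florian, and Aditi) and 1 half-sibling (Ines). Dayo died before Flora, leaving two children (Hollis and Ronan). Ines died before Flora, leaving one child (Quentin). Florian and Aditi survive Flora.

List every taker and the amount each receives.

The entire €451,500 passes to the siblings and their issue.
Counting each half-blood sibling's line as half a unit, there are 7/2 units in €451,500, so one unit is €129,000. Whole-blood lines (Dayo, Florian, and Aditi) take €129,000 each; half-blood lines (Ines) take €64,500 each.
Dayo's share (€129,000) is divided into 2 shares of €64,500: Hollis and Ronan each take €64,500.
Ines's share (€64,500) passes entirely to Quentin.

Hollis: €64,500; Ronan: €64,500; Quentin: €64,500; Florian: €129,000; Aditi: €129,000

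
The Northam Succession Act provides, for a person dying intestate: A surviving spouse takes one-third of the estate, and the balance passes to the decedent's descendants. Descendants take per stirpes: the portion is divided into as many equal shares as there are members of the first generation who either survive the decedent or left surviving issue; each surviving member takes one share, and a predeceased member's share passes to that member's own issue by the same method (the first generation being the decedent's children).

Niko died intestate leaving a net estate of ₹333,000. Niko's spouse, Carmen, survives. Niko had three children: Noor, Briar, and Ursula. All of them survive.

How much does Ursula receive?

Ursula receives ₹74,000.

Carmen takes one-third of ₹333,000 = ₹111,000. The remaining ₹222,000 passes to the descendants.
The descendants' portion (₹222,000) is divided into 3 shares of ₹74,000: Noor, Briar, and Ursula each take ₹74,000.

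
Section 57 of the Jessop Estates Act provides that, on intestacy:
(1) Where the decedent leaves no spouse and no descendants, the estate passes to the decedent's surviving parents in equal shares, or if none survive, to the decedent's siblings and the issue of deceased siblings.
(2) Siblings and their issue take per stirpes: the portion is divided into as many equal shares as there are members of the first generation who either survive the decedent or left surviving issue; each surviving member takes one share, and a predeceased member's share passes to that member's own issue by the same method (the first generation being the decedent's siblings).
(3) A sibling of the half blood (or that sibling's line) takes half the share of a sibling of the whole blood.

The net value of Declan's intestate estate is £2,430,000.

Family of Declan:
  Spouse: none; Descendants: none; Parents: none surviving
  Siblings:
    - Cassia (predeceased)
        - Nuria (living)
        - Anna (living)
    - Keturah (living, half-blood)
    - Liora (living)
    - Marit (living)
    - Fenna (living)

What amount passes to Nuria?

Nuria receives £270,000.

The entire £2,430,000 passes to the siblings and their issue.
Counting each half-blood sibling's line as half a unit, there are 9/2 units in £2,430,000, so one unit is £540,000. Whole-blood lines (Cassia, Liora, Marit, and Fenna) take £540,000 each; half-blood lines (Keturah) take £270,000 each.
Cassia's share (£540,000) is divided into 2 shares of £270,000: Nuria and Anna each take £270,000.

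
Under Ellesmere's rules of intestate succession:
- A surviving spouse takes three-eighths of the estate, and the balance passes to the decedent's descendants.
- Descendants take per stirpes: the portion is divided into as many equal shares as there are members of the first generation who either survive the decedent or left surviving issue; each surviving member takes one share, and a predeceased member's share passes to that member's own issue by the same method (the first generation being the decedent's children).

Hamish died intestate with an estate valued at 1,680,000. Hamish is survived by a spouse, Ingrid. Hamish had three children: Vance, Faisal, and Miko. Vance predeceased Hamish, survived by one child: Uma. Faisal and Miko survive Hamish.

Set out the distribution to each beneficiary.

Ingrid: 630,000; Uma: 350,000; Faisal: 350,000; Miko: 350,000

Ingrid takes three-eighths of 1,680,000 = 630,000. The remaining 1,050,000 passes to the descendants.
The descendants' portion (1,050,000) is divided into 3 shares of 350,000: Faisal and Miko each take 350,000; Vance's 350,000 share passes to Vance's issue.
Vance's share (350,000) passes entirely to Uma.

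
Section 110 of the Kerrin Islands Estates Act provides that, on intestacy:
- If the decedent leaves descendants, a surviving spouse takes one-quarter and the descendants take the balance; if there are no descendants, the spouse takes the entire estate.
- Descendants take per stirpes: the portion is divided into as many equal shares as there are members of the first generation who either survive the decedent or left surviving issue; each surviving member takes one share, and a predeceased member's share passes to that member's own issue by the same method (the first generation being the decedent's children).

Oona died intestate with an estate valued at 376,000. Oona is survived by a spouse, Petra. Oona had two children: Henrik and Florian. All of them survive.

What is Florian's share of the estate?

Petra takes one-quarter of 376,000 = 94,000. The remaining 282,000 passes to the descendants.
The descendants' portion (282,000) is divided into 2 shares of 141,000: Henrik and Florian each take 141,000.

Florian receives 141,000.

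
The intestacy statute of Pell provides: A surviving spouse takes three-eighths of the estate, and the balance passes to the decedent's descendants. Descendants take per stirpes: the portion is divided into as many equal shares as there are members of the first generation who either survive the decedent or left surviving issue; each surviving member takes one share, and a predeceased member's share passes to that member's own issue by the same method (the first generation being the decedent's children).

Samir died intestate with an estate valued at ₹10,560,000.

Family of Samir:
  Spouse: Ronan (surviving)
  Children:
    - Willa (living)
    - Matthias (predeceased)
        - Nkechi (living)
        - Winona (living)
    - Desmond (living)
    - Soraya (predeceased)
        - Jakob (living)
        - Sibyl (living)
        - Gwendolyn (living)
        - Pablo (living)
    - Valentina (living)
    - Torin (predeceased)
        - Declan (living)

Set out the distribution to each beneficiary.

Ronan takes three-eighths of ₹10,560,000 = ₹3,960,000. The remaining ₹6,600,000 passes to the descendants.
The descendants' portion (₹6,600,000) is divided into 6 shares of ₹1,100,000: Willa, Desmond, and Valentina each take ₹1,100,000; Matthias's ₹1,100,000 share passes to Matthias's issue; Soraya's ₹1,100,000 share passes to Soraya's issue; Torin's ₹1,100,000 share passes to Torin's issue.
Matthias's share (₹1,100,000) is divided into 2 shares of ₹550,000: Nkechi and Winona each take ₹550,000.
Soraya's share (₹1,100,000) is divided into 4 shares of ₹275,000: Jakob, Sibyl, Gwendolyn, and Pablo each take ₹275,000.
Torin's share (₹1,100,000) passes entirely to Declan.

Ronan: ₹3,960,000; Willa: ₹1,100,000; Nkechi: ₹550,000; Winona: ₹550,000; Desmond: ₹1,100,000; Jakob: ₹275,000; Sibyl: ₹275,000; Gwendolyn: ₹275,000; Pablo: ₹275,000; Valentina: ₹1,100,000; Declan: ₹1,100,000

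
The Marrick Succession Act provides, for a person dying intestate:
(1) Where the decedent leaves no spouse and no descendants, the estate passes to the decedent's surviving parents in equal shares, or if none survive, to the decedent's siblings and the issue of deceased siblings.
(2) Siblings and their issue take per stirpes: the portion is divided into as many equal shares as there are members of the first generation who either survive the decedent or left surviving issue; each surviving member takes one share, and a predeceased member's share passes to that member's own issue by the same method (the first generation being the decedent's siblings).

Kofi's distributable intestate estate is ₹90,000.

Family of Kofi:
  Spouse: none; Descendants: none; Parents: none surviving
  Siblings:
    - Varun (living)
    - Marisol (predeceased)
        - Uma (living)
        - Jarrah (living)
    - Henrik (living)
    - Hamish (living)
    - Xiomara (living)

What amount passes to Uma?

The entire ₹90,000 passes to the siblings and their issue.
That amount (₹90,000) is divided into 5 shares of ₹18,000: Varun, Henrik, Hamish, and Xiomara each take ₹18,000; Marisol's ₹18,000 share passes to Marisol's issue.
Marisol's share (₹18,000) is divided into 2 shares of ₹9,000: Uma and Jarrah each take ₹9,000.

Uma receives ₹9,000.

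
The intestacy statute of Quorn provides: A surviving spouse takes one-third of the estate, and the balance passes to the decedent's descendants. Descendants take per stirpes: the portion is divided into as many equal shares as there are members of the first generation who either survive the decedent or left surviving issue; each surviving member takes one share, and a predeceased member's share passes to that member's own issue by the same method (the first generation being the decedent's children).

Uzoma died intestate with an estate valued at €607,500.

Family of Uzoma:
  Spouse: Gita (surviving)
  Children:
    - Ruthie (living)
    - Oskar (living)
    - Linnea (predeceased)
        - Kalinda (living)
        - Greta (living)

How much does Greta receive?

Gita takes one-third of €607,500 = €202,500. The remaining €405,000 passes to the descendants.
The descendants' portion (€405,000) is divided into 3 shares of €135,000: Ruthie and Oskar each take €135,000; Linnea's €135,000 share passes to Linnea's issue.
Linnea's share (€135,000) is divided into 2 shares of €67,500: Kalinda and Greta each take €67,500.

Greta receives €67,500.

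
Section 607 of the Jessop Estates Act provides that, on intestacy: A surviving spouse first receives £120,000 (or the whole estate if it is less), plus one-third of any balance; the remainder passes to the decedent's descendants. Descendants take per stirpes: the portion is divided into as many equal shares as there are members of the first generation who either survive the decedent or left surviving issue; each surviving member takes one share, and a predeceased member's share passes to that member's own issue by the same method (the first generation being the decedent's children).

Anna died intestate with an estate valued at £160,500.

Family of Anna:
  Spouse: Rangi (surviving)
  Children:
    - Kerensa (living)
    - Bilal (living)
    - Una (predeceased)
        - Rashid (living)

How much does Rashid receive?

Rashid receives £9,000.

Rangi first takes £120,000, leaving a balance of £40,500. Rangi then takes one-third of the balance (£13,500), for a total of £133,500. The remaining £27,000 passes to the descendants.
The descendants' portion (£27,000) is divided into 3 shares of £9,000: Kerensa and Bilal each take £9,000; Una's £9,000 share passes to Una's issue.
Una's share (£9,000) passes entirely to Rashid.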